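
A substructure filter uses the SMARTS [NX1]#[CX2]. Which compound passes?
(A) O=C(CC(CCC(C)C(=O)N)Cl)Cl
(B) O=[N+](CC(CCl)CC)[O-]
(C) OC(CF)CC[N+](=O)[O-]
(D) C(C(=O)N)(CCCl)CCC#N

D

[NX1]#[CX2] describes a nitrogen triple-bonded to a two-connected carbon (a nitrile).
(A) has a primary amide (-C(=O)NH2) but the nitrogen is NX3, not NX1.
(B) has a nitro group (-[N+](=O)[O-]) but there is no C#N triple bond.
(C) has a nitro group (-[N+](=O)[O-]) but there is no C#N triple bond.
(D) contains a nitrile (-C#N), which satisfies every atom and bond constraint.
So the answer is (D).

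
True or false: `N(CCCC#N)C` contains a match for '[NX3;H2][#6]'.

The pattern [NX3;H2][#6] describes a trivalent nitrogen with two H attached to carbon — a primary amine.
The closest candidate here is a nitrile (-C#N), but the nitrogen is NX1 (triple-bonded), not NX3 with two H. No other fragment satisfies the full query, so there is no match.

False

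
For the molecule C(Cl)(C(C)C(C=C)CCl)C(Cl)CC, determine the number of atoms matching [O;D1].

The query [O;D1] means: aliphatic oxygen bonded to exactly one heavy atom.
Check the 13 heavy atoms by environment: 3× C (D2) → no; 4× C (D3) → no; 3× Cl (D1) → no; 3× C (D1) → no.
No environment satisfies the query, so 0 matching atoms.

0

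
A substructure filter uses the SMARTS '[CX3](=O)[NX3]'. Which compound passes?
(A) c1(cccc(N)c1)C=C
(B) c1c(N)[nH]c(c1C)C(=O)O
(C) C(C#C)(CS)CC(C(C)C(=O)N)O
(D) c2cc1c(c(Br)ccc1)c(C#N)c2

[CX3](=O)[NX3] describes a carbonyl carbon bonded to a trivalent nitrogen (an amide).
(A) has a primary amino group (-NH2) but the -NH2 is not attached to a carbonyl carbon.
(B) has a primary amino group (-NH2) but the -NH2 is not attached to a carbonyl carbon.
(C) contains a primary amide (-C(=O)NH2), which satisfies every atom and bond constraint.
(D) has a nitrile (-C#N) but the nitrile N is NX1 (triple-bonded), not NX3.
So the answer is (C).

C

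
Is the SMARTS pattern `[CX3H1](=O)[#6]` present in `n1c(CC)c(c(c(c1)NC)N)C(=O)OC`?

No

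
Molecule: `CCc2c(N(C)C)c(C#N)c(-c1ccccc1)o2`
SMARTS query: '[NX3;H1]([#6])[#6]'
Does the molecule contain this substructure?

The pattern [NX3;H1]([#6])[#6] describes a trivalent nitrogen with one H, bonded to two carbons — a secondary amine.
The closest candidate here is a dimethylamino group (-N(CH3)2), but the nitrogen has H0, not H1. No other fragment satisfies the full query, so there is no match.

No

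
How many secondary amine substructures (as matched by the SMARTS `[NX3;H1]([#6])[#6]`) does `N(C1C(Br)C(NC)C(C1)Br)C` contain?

2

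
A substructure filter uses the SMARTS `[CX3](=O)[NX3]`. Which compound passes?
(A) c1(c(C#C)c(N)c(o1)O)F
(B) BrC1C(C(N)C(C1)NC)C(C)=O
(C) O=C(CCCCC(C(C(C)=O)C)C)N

C

[CX3](=O)[NX3] describes a carbonyl carbon bonded to a trivalent nitrogen (an amide).
(A) has a primary amino group (-NH2) but the -NH2 is not attached to a carbonyl carbon.
(B) has a primary amino group (-NH2) but the -NH2 is not attached to a carbonyl carbon.
(C) contains a primary amide (-C(=O)NH2), which satisfies every atom and bond constraint.
So the answer is (C).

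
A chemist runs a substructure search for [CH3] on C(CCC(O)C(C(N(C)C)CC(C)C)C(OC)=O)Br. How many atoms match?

5

The query [CH3] means: aliphatic carbon with exactly three hydrogens.
Check the 19 heavy atoms by environment: 4× C (H2) → no; 4× C (H1) → no; 5× C (H3) → match; 1× N (H0) → no; 1× O (H1) → no; 1× Br (H0) → no; 1× C (H0) → no; 2× O (H0) → no.
That gives 5 matching atoms.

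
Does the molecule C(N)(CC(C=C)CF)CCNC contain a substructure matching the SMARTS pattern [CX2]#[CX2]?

The pattern [CX2]#[CX2] describes a carbon-carbon triple bond — an alkyne.
The closest candidate here is a vinyl group (-CH=CH2), but the C=C is a double bond; both carbons are CX3, not CX2. No other fragment satisfies the full query, so there is no match.

No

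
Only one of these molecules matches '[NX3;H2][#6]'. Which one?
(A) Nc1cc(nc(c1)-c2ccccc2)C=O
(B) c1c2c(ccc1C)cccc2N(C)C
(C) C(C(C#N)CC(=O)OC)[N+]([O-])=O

A

[NX3;H2][#6] describes a trivalent nitrogen with two H attached to carbon (a primary amine).
(A) contains a primary amino group (-NH2), which satisfies every atom and bond constraint.
(B) has a dimethylamino group (-N(CH3)2) but the nitrogen has H0, not H2.
(C) has a nitro group (-[N+](=O)[O-]) but the nitrogen is [N+] with no H, not NX3H2.
So the answer is (A).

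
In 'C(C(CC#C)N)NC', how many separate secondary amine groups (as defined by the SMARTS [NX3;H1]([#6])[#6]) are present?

[NX3;H1]([#6])[#6] is the SMARTS for a secondary amine: a trivalent nitrogen with one H, bonded to two carbons.
Exactly one fragment in the molecule meets all constraints, giving 1 match.

1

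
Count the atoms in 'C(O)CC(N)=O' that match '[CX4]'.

2

Check the 6 heavy atoms by environment: 2× C (X4) → match; 1× O (X2) → no; 1× C (X3) → no; 1× O (X1) → no; 1× N (X3) → no.
That gives 2 matching atoms.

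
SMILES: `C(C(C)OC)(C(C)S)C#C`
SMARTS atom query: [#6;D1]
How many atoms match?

4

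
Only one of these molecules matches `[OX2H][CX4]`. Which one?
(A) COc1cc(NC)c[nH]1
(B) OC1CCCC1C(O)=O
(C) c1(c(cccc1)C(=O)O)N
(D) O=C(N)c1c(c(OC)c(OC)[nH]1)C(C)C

[OX2H][CX4] describes a hydroxyl oxygen bound to an sp3 (X4) carbon (an aliphatic alcohol).
(A) has a methoxy ether (-OCH3) but the oxygen has H0 (ether), not H1.
(B) contains a hydroxyl group (-OH), which satisfies every atom and bond constraint.
(C) has a carboxylic acid group (-C(=O)OH) but the -OH is on a CX3 carbonyl carbon, not a CX4 carbon.
(D) has a methoxy ether (-OCH3) but the oxygen has H0 (ether), not H1.
So the answer is (B).

B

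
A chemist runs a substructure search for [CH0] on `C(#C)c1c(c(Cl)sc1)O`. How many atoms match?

1

Check the 9 heavy atoms by environment: 1× s (aromatic, H0) → no; 3× c (aromatic, H0) → no; 1× c (aromatic, H1) → no; 1× Cl (H0) → no; 1× C (H0) → match; 1× C (H1) → no; 1× O (H1) → no.
That gives 1 matching atom.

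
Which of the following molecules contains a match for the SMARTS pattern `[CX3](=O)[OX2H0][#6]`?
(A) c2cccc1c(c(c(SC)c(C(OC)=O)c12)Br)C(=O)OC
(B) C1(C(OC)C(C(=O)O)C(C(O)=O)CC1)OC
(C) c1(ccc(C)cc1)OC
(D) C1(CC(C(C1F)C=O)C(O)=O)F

A

[CX3](=O)[OX2H0][#6] describes a carbonyl carbon bonded to an oxygen that is itself bonded to carbon (no H on that O) (an ester).
(A) contains a methyl-ester group (-C(=O)OCH3), which satisfies every atom and bond constraint.
(B) has a carboxylic acid group (-C(=O)OH) but the singly-bonded O carries H (OX2H1, not H0).
(C) has a methoxy ether (-OCH3) but the ether oxygen is not adjacent to a C=O carbon.
(D) has a carboxylic acid group (-C(=O)OH) but the singly-bonded O carries H (OX2H1, not H0).
So the answer is (A).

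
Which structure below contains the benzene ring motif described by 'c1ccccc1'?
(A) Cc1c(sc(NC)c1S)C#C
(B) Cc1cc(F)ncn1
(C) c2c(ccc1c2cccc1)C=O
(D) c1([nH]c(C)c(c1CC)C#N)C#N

C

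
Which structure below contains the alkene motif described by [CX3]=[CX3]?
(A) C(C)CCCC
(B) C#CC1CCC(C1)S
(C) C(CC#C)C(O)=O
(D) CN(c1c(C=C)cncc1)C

D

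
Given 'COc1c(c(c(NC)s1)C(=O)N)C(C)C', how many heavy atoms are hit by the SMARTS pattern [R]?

Check the 15 heavy atoms by environment: 1× s (aromatic, in 5-ring) → match; 4× c (aromatic, in 5-ring) → match; 6× C (acyclic) → no; 2× O (acyclic) → no; 2× N (acyclic) → no.
Summing the matching environments: 1 + 4 = 5 matching atoms.

5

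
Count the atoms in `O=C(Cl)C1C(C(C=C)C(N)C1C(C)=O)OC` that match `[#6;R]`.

5

Check the 16 heavy atoms by environment: 5× C (in 5-ring) → match; 6× C (acyclic) → no; 3× O (acyclic) → no; 1× N (acyclic) → no; 1× Cl (acyclic) → no.
That gives 5 matching atoms.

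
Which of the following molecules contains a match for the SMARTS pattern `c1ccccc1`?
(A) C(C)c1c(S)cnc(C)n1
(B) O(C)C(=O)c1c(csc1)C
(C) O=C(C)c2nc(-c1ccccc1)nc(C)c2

C

c1ccccc1 describes six aromatic carbons in a ring (a benzene ring).
(A) has a methyl group (-CH3) but no six-membered all-carbon aromatic ring is present.
(B) has a methyl group (-CH3) but no six-membered all-carbon aromatic ring is present.
(C) contains a phenyl ring, which satisfies every atom and bond constraint.
So the answer is (C).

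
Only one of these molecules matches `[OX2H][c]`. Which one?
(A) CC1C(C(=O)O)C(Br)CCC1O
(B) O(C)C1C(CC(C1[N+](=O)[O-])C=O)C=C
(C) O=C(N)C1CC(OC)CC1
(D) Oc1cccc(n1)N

D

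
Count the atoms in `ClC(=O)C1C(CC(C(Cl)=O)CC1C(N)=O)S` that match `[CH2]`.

The query [CH2] means: aliphatic carbon with exactly two hydrogens.
Check the 16 heavy atoms by environment: 4× C (H1) → no; 2× C (H2) → match; 3× C (H0) → no; 3× O (H0) → no; 1× N (H2) → no; 2× Cl (H0) → no; 1× S (H1) → no.
That gives 2 matching atoms.

2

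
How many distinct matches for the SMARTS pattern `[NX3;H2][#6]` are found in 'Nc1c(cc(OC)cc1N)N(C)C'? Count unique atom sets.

[NX3;H2][#6] is the SMARTS for a primary amine: a trivalent nitrogen with two H attached to carbon.
The molecule carries 2 separate instances of a primary amino group (-NH2) meeting every constraint; each maps to a distinct set of atoms, giving 2 matches.

2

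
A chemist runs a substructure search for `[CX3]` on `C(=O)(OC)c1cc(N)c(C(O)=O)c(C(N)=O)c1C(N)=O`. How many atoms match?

Check the 20 heavy atoms by environment: 6× c (aromatic, X3) → no; 4× C (X3) → match; 4× O (X1) → no; 3× N (X3) → no; 2× O (X2) → no; 1× C (X4) → no.
That gives 4 matching atoms.

4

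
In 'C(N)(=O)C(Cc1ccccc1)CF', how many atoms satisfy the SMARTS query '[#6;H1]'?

6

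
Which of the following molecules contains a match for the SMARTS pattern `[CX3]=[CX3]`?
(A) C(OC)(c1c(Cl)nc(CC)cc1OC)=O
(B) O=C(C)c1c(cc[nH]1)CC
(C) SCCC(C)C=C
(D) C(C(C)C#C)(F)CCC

C

[CX3]=[CX3] describes a non-aromatic C=C double bond between two sp2 carbons (an alkene).
(A) has an ethyl group (-CH2CH3) but its C-C bond is a single bond between CX4 carbons, not CX3=CX3.
(B) has an ethyl group (-CH2CH3) but its C-C bond is a single bond between CX4 carbons, not CX3=CX3.
(C) contains a vinyl group (-CH=CH2), which satisfies every atom and bond constraint.
(D) has an ethyl group (-CH2CH3) but its C-C bond is a single bond between CX4 carbons, not CX3=CX3.
So the answer is (C).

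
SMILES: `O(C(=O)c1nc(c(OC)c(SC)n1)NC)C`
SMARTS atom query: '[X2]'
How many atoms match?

The query [X2] means: any atom with exactly two total connections (bonds + H).
Check the 16 heavy atoms by environment: 2× n (aromatic, X2) → match; 4× c (aromatic, X3) → no; 1× S (X2) → match; 4× C (X4) → no; 2× O (X2) → match; 1× N (X3) → no; 1× C (X3) → no; 1× O (X1) → no.
Summing the matching environments: 2 + 1 + 2 = 5 matching atoms.

5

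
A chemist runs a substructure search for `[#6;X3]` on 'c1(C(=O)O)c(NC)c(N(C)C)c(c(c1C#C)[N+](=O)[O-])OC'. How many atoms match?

7

The query [#6;X3] means: any carbon (aromatic or not) with three total connections.
Check the 21 heavy atoms by environment: 6× c (aromatic, X3) → match; 2× O (X2) → no; 4× C (X4) → no; 2× C (X2) → no; 1× N (charge +1, X3) → no; 1× O (charge -1, X1) → no; 2× O (X1) → no; 2× N (X3) → no; 1× C (X3) → match.
Summing the matching environments: 6 + 1 = 7 matching atoms.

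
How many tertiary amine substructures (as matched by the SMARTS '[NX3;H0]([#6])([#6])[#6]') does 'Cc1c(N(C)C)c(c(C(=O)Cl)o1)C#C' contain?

[NX3;H0]([#6])([#6])[#6] is the SMARTS for a tertiary amine: a trivalent nitrogen with no H, bonded to three carbons.
Exactly one fragment in the molecule meets all constraints, giving 1 match.

1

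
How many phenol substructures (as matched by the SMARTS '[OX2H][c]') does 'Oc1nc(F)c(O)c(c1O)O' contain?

4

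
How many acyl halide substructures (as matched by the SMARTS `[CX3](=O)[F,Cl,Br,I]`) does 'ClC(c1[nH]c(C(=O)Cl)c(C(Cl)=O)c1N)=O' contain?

3

[CX3](=O)[F,Cl,Br,I] is the SMARTS for an acyl halide: a carbonyl carbon bonded to a halogen.
The molecule carries 3 separate instances of an acyl chloride (-C(=O)Cl) meeting every constraint; each maps to a distinct set of atoms, giving 3 matches.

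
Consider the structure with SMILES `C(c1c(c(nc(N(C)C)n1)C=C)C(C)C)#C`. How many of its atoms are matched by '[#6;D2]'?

2

The query [#6;D2] means: any carbon bonded to exactly two heavy atoms.
Check the 16 heavy atoms by environment: 2× n (aromatic, D2) → no; 4× c (aromatic, D3) → no; 1× C (D3) → no; 6× C (D1) → no; 2× C (D2) → match; 1× N (D3) → no.
That gives 2 matching atoms.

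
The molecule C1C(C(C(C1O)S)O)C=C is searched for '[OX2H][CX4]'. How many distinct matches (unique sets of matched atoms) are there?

[OX2H][CX4] is the SMARTS for an aliphatic alcohol: a hydroxyl oxygen bound to an sp3 (X4) carbon.
The molecule carries 2 separate instances of a hydroxyl group (-OH) meeting every constraint; each maps to a distinct set of atoms, giving 2 matches.

2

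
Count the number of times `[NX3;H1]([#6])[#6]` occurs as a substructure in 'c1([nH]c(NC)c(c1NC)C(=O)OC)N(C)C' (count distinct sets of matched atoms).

2

[NX3;H1]([#6])[#6] is the SMARTS for a secondary amine: a trivalent nitrogen with one H, bonded to two carbons.
The molecule carries 2 separate instances of an N-methylamino group (-NHCH3) meeting every constraint; each maps to a distinct set of atoms, giving 2 matches.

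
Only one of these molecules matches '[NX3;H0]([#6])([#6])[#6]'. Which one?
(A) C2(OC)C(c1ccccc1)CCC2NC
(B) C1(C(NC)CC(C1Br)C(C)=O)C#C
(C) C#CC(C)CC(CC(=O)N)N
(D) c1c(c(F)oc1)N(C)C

D

[NX3;H0]([#6])([#6])[#6] describes a trivalent nitrogen with no H, bonded to three carbons (a tertiary amine).
(A) has an N-methylamino group (-NHCH3) but the nitrogen still has one H (H1), not H0.
(B) has an N-methylamino group (-NHCH3) but the nitrogen still has one H (H1), not H0.
(C) has a primary amide (-C(=O)NH2) but the amide nitrogen has H2 and only one carbon neighbour.
(D) contains a dimethylamino group (-N(CH3)2), which satisfies every atom and bond constraint.
So the answer is (D).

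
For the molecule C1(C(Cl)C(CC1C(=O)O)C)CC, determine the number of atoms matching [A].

12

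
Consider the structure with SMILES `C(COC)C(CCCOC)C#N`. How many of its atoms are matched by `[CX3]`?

The query [CX3] means: C with X3: aliphatic carbon with exactly 3 total connections.
Check the 12 heavy atoms by environment: 8× C (X4) → no; 2× O (X2) → no; 1× C (X2) → no; 1× N (X1) → no.
No environment satisfies the query, so 0 matching atoms.

0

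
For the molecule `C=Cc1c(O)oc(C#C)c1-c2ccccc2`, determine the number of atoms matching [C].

4

Check the 16 heavy atoms by environment: 1× o (aromatic) → no; 10× c (aromatic) → no; 4× C → match; 1× O → no.
That gives 4 matching atoms.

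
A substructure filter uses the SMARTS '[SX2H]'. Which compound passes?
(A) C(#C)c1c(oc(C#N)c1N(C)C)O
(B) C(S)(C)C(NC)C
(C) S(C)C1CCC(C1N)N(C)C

B

[SX2H] describes an aliphatic sulfur with two connections, one being H (a thiol).
(A) has a hydroxyl group (-OH) but it is an -OH, not an -SH.
(B) contains a thiol (-SH), which satisfies every atom and bond constraint.
(C) has a methylthio ether (-SCH3) but the sulfur has H0 (bonded to two carbons), not H1.
So the answer is (B).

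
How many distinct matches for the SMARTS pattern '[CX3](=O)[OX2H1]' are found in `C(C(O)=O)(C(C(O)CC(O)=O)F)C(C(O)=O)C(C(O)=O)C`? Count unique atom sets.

4

[CX3](=O)[OX2H1] is the SMARTS for a carboxylic acid: an sp2 carbon double-bonded to O and single-bonded to an -OH oxygen.
The molecule carries 4 separate instances of a carboxylic acid group (-C(=O)OH) meeting every constraint; each maps to a distinct set of atoms, giving 4 matches.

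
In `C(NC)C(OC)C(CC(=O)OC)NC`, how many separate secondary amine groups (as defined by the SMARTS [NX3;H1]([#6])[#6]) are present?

2

[NX3;H1]([#6])[#6] is the SMARTS for a secondary amine: a trivalent nitrogen with one H, bonded to two carbons.
The molecule carries 2 separate instances of an N-methylamino group (-NHCH3) meeting every constraint; each maps to a distinct set of atoms, giving 2 matches.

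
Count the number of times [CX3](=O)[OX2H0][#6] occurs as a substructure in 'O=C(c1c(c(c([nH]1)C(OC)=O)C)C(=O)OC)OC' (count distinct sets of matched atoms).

[CX3](=O)[OX2H0][#6] is the SMARTS for an ester: a carbonyl carbon bonded to an oxygen that is itself bonded to carbon (no H on that O).
The molecule carries 3 separate instances of a methyl-ester group (-C(=O)OCH3) meeting every constraint; each maps to a distinct set of atoms, giving 3 matches.

3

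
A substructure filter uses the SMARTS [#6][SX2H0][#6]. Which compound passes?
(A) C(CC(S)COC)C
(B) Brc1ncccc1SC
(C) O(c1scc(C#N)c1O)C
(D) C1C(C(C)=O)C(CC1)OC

[#6][SX2H0][#6] describes an aliphatic sulfur bridging two carbons with no H on the sulfur (a thioether).
(A) has a methoxy ether (-OCH3) but the bridging atom is O, not S.
(B) contains a methylthio ether (-SCH3), which satisfies every atom and bond constraint.
(C) has a methoxy ether (-OCH3) but the bridging atom is O, not S.
(D) has a methoxy ether (-OCH3) but the bridging atom is O, not S.
So the answer is (B).

B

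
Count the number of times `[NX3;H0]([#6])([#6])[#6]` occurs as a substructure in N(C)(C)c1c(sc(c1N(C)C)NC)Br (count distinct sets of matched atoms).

2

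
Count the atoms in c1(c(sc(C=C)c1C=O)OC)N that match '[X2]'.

2

Check the 12 heavy atoms by environment: 1× s (aromatic, X2) → match; 4× c (aromatic, X3) → no; 3× C (X3) → no; 1× O (X1) → no; 1× N (X3) → no; 1× O (X2) → match; 1× C (X4) → no.
Summing the matching environments: 1 + 1 = 2 matching atoms.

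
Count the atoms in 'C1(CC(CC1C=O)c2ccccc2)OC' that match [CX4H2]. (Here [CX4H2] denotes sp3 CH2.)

2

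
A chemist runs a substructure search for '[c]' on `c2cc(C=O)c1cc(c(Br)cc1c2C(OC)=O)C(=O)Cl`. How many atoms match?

The query [c] means: lowercase c matches aromatic carbon only.
Check the 20 heavy atoms by environment: 10× c (aromatic) → match; 4× C → no; 4× O → no; 1× Cl → no; 1× Br → no.
That gives 10 matching atoms.

10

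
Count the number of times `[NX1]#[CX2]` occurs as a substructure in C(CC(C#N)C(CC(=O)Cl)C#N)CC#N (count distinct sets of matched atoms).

3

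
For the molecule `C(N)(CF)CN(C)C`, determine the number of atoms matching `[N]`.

2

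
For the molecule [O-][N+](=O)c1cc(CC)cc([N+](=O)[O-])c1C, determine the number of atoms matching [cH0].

Check the 15 heavy atoms by environment: 4× c (aromatic, H0) → match; 2× c (aromatic, H1) → no; 2× C (H3) → no; 1× C (H2) → no; 2× N (charge +1, H0) → no; 2× O (charge -1, H0) → no; 2× O (H0) → no.
That gives 4 matching atoms.

4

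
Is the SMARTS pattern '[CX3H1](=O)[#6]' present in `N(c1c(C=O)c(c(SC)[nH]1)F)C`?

Yes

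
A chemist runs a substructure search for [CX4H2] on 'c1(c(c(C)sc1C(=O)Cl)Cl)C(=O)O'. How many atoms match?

Check the 13 heavy atoms by environment: 1× s (aromatic, H0, X2) → no; 4× c (aromatic, H0, X3) → no; 1× C (H3, X4) → no; 2× C (H0, X3) → no; 2× O (H0, X1) → no; 2× Cl (H0, X1) → no; 1× O (H1, X2) → no.
No environment satisfies the query, so 0 matching atoms.

0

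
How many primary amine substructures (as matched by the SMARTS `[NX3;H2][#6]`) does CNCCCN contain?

[NX3;H2][#6] is the SMARTS for a primary amine: a trivalent nitrogen with two H attached to carbon.
Exactly one fragment in the molecule meets all constraints, giving 1 match.

1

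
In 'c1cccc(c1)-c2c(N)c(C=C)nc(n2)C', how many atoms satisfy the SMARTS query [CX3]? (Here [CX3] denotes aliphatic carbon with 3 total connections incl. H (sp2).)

2

Check the 16 heavy atoms by environment: 2× n (aromatic, X2) → no; 10× c (aromatic, X3) → no; 1× N (X3) → no; 1× C (X4) → no; 2× C (X3) → match.
That gives 2 matching atoms.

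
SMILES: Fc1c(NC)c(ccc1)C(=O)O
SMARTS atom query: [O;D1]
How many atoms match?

The query [O;D1] means: aliphatic oxygen bonded to exactly one heavy atom.
Check the 12 heavy atoms by environment: 3× c (aromatic, D3) → no; 3× c (aromatic, D2) → no; 1× F (D1) → no; 1× C (D3) → no; 2× O (D1) → match; 1× N (D2) → no; 1× C (D1) → no.
That gives 2 matching atoms.

2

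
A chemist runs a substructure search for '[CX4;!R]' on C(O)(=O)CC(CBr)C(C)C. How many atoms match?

The query [CX4;!R] means: aliphatic carbon with four total connections, not in a ring.
Check the 10 heavy atoms by environment: 6× C (X4, acyclic) → match; 1× Br (X1, acyclic) → no; 1× C (X3, acyclic) → no; 1× O (X1, acyclic) → no; 1× O (X2, acyclic) → no.
That gives 6 matching atoms.

6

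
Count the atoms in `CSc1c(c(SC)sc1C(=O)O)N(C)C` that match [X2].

Check the 15 heavy atoms by environment: 1× s (aromatic, X2) → match; 4× c (aromatic, X3) → no; 1× N (X3) → no; 4× C (X4) → no; 1× C (X3) → no; 1× O (X1) → no; 1× O (X2) → match; 2× S (X2) → match.
Summing the matching environments: 1 + 1 + 2 = 4 matching atoms.

4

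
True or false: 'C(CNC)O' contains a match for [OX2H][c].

The pattern [OX2H][c] describes a hydroxyl oxygen attached to an aromatic carbon — a phenol.
The closest candidate here is a hydroxyl group (-OH), but the -OH is on an aliphatic carbon, not an aromatic c. No other fragment satisfies the full query, so there is no match.

False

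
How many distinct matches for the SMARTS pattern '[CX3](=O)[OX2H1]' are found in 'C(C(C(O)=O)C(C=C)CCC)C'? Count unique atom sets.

[CX3](=O)[OX2H1] is the SMARTS for a carboxylic acid: an sp2 carbon double-bonded to O and single-bonded to an -OH oxygen.
Exactly one fragment in the molecule meets all constraints, giving 1 match.

1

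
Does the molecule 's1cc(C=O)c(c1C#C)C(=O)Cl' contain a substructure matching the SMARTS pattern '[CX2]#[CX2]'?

Yes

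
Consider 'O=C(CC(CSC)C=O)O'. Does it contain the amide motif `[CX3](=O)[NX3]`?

The pattern [CX3](=O)[NX3] describes a carbonyl carbon bonded to a trivalent nitrogen — an amide.
The closest candidate here is a carboxylic acid group (-C(=O)OH), but the carbonyl is bonded to O, not to an NX3 nitrogen. No other fragment satisfies the full query, so there is no match.

No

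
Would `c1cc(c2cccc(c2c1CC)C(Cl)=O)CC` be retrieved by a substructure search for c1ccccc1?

Yes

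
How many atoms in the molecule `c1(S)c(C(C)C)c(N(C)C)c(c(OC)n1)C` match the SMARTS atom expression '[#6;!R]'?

Check the 16 heavy atoms by environment: 1× n (aromatic, in 6-ring) → no; 5× c (aromatic, in 6-ring) → no; 7× C (acyclic) → match; 1× O (acyclic) → no; 1× N (acyclic) → no; 1× S (acyclic) → no.
That gives 7 matching atoms.

7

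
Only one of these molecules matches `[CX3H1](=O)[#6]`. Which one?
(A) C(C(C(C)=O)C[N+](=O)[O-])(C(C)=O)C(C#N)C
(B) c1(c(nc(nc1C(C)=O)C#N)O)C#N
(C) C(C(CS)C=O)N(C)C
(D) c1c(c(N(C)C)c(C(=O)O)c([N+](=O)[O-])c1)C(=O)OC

[CX3H1](=O)[#6] describes an sp2 carbon with one H, double-bonded to O and single-bonded to carbon (an aldehyde).
(A) has an acetyl/ketone group (-C(=O)CH3) but the carbonyl carbon has H0 (two carbon neighbours), not H1.
(B) has an acetyl/ketone group (-C(=O)CH3) but the carbonyl carbon has H0 (two carbon neighbours), not H1.
(C) contains an aldehyde (-CHO), which satisfies every atom and bond constraint.
(D) has a methyl-ester group (-C(=O)OCH3) but the carbonyl carbon has H0, not H1.
So the answer is (C).

C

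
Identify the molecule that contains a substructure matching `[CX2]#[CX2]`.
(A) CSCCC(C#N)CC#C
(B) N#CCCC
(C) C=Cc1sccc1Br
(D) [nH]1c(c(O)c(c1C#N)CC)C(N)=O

[CX2]#[CX2] describes a carbon-carbon triple bond (an alkyne).
(A) contains an ethynyl group (-C#CH), which satisfies every atom and bond constraint.
(B) has a nitrile (-C#N) but the triple bond is C#N, not C#C.
(C) has a vinyl group (-CH=CH2) but the C=C is a double bond; both carbons are CX3, not CX2.
(D) has a nitrile (-C#N) but the triple bond is C#N, not C#C.
So the answer is (A).

A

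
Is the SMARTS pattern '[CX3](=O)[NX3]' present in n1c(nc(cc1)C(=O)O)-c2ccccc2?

The pattern [CX3](=O)[NX3] describes a carbonyl carbon bonded to a trivalent nitrogen — an amide.
The closest candidate here is a carboxylic acid group (-C(=O)OH), but the carbonyl is bonded to O, not to an NX3 nitrogen. No other fragment satisfies the full query, so there is no match.

No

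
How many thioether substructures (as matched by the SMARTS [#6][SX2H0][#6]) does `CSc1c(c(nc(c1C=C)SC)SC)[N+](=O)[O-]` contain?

3

[#6][SX2H0][#6] is the SMARTS for a thioether: an aliphatic sulfur bridging two carbons with no H on the sulfur.
The molecule carries 3 separate instances of a methylthio ether (-SCH3) meeting every constraint; each maps to a distinct set of atoms, giving 3 matches.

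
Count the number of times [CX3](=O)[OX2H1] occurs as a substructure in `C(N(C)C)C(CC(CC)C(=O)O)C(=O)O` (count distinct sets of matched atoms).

2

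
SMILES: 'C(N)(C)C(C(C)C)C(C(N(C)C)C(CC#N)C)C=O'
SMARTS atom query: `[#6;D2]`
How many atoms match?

3

The query [#6;D2] means: any carbon bonded to exactly two heavy atoms.
Check the 19 heavy atoms by environment: 6× C (D1) → no; 6× C (D3) → no; 3× C (D2) → match; 2× N (D1) → no; 1× O (D1) → no; 1× N (D3) → no.
That gives 3 matching atoms.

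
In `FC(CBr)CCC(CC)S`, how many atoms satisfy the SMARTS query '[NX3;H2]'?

0

The query [NX3;H2] means: aliphatic N with 3 total connections, two of them H — an -NH2 nitrogen (amine or amide).
Check the 10 heavy atoms by environment: 1× C (H3, X4) → no; 4× C (H2, X4) → no; 2× C (H1, X4) → no; 1× F (H0, X1) → no; 1× Br (H0, X1) → no; 1× S (H1, X2) → no.
No environment satisfies the query, so 0 matching atoms.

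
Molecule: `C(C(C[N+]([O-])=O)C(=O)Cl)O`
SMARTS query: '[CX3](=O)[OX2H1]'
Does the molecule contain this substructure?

The pattern [CX3](=O)[OX2H1] describes an sp2 carbon double-bonded to O and single-bonded to an -OH oxygen — a carboxylic acid.
The closest candidate here is an acyl chloride (-C(=O)Cl), but the carbonyl is bonded to Cl, not to an -OH oxygen. No other fragment satisfies the full query, so there is no match.

No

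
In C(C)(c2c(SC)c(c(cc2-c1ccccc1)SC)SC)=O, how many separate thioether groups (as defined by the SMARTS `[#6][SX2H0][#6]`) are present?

3

[#6][SX2H0][#6] is the SMARTS for a thioether: an aliphatic sulfur bridging two carbons with no H on the sulfur.
The molecule carries 3 separate instances of a methylthio ether (-SCH3) meeting every constraint; each maps to a distinct set of atoms, giving 3 matches.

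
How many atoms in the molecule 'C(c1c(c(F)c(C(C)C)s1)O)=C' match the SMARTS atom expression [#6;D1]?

The query [#6;D1] means: carbon bonded to exactly one heavy atom.
Check the 12 heavy atoms by environment: 1× s (aromatic, D2) → no; 4× c (aromatic, D3) → no; 1× O (D1) → no; 1× C (D3) → no; 3× C (D1) → match; 1× F (D1) → no; 1× C (D2) → no.
That gives 3 matching atoms.

3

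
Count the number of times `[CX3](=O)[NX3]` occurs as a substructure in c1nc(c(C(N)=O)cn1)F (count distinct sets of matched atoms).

[CX3](=O)[NX3] is the SMARTS for an amide: a carbonyl carbon bonded to a trivalent nitrogen.
Exactly one fragment in the molecule meets all constraints, giving 1 match.

1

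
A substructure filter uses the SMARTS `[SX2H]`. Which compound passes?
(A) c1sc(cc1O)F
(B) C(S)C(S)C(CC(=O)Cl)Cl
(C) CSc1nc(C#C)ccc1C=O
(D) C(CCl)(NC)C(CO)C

B

[SX2H] describes an aliphatic sulfur with two connections, one being H (a thiol).
(A) has a hydroxyl group (-OH) but it is an -OH, not an -SH.
(B) contains a thiol (-SH), which satisfies every atom and bond constraint.
(C) has a methylthio ether (-SCH3) but the sulfur has H0 (bonded to two carbons), not H1.
(D) has a hydroxyl group (-OH) but it is an -OH, not an -SH.
So the answer is (B).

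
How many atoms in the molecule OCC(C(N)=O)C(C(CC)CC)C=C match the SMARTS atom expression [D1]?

6

Check the 14 heavy atoms by environment: 3× C (D1) → match; 4× C (D2) → no; 4× C (D3) → no; 2× O (D1) → match; 1× N (D1) → match.
Summing the matching environments: 3 + 2 + 1 = 6 matching atoms.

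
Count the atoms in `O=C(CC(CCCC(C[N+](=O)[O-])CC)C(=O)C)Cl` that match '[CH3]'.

2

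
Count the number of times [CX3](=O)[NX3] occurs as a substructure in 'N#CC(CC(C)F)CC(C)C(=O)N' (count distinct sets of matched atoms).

[CX3](=O)[NX3] is the SMARTS for an amide: a carbonyl carbon bonded to a trivalent nitrogen.
Exactly one fragment in the molecule meets all constraints, giving 1 match.

1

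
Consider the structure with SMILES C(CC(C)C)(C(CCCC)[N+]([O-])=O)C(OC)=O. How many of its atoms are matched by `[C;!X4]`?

Check the 17 heavy atoms by environment: 11× C (X4) → no; 1× C (X3) → match; 2× O (X1) → no; 1× O (X2) → no; 1× N (charge +1, X3) → no; 1× O (charge -1, X1) → no.
That gives 1 matching atom.

1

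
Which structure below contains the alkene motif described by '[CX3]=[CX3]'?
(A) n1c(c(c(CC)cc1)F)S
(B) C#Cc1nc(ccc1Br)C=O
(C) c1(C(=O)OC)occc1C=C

[CX3]=[CX3] describes a non-aromatic C=C double bond between two sp2 carbons (an alkene).
(A) has an ethyl group (-CH2CH3) but its C-C bond is a single bond between CX4 carbons, not CX3=CX3.
(B) has an ethynyl group (-C#CH) but the C-C bond is a triple bond, not a double bond.
(C) contains a vinyl group (-CH=CH2), which satisfies every atom and bond constraint.
So the answer is (C).

C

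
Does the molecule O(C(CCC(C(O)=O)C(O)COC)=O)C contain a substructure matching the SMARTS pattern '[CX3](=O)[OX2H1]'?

Yes

The pattern [CX3](=O)[OX2H1] describes an sp2 carbon double-bonded to O and single-bonded to an -OH oxygen — a carboxylic acid.
The molecule carries a carboxylic acid group (-C(=O)OH), whose atoms satisfy every constraint of the query, so the pattern matches.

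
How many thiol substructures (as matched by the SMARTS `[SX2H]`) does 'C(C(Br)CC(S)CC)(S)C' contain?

[SX2H] is the SMARTS for a thiol: an aliphatic sulfur with two connections, one being H.
The molecule carries 2 separate instances of a thiol (-SH) meeting every constraint; each maps to a distinct set of atoms, giving 2 matches.

2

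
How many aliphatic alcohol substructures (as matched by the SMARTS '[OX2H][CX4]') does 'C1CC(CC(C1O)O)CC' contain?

2

[OX2H][CX4] is the SMARTS for an aliphatic alcohol: a hydroxyl oxygen bound to an sp3 (X4) carbon.
The molecule carries 2 separate instances of a hydroxyl group (-OH) meeting every constraint; each maps to a distinct set of atoms, giving 2 matches.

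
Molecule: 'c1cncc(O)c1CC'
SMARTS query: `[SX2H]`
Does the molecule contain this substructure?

No

The pattern [SX2H] describes an aliphatic sulfur with two connections, one being H — a thiol.
The closest candidate here is a hydroxyl group (-OH), but it is an -OH, not an -SH. No other fragment satisfies the full query, so there is no match.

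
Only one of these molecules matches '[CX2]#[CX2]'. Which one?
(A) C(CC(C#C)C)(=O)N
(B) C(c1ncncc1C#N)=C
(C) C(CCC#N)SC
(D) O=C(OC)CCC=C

[CX2]#[CX2] describes a carbon-carbon triple bond (an alkyne).
(A) contains an ethynyl group (-C#CH), which satisfies every atom and bond constraint.
(B) has a vinyl group (-CH=CH2) but the C=C is a double bond; both carbons are CX3, not CX2.
(C) has a nitrile (-C#N) but the triple bond is C#N, not C#C.
(D) has a vinyl group (-CH=CH2) but the C=C is a double bond; both carbons are CX3, not CX2.
So the answer is (A).

A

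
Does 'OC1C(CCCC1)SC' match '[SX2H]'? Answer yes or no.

The pattern [SX2H] describes an aliphatic sulfur with two connections, one being H — a thiol.
The closest candidate here is a methylthio ether (-SCH3), but the sulfur has H0 (bonded to two carbons), not H1. No other fragment satisfies the full query, so there is no match.

No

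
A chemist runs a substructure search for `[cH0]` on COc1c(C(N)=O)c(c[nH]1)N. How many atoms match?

3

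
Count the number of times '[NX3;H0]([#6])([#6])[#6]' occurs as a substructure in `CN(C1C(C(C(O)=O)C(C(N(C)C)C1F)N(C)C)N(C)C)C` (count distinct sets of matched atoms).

4

[NX3;H0]([#6])([#6])[#6] is the SMARTS for a tertiary amine: a trivalent nitrogen with no H, bonded to three carbons.
The molecule carries 4 separate instances of a dimethylamino group (-N(CH3)2) meeting every constraint; each maps to a distinct set of atoms, giving 4 matches.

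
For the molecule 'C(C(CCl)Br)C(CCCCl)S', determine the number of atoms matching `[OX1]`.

The query [OX1] means: aliphatic oxygen with one total connection — typically a carbonyl =O or an oxide.
Check the 11 heavy atoms by environment: 7× C (X4) → no; 1× S (X2) → no; 2× Cl (X1) → no; 1× Br (X1) → no.
No environment satisfies the query, so 0 matching atoms.

0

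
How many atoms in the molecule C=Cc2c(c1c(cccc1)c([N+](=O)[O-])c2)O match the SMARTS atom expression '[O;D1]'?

3

Check the 16 heavy atoms by environment: 5× c (aromatic, D3) → no; 5× c (aromatic, D2) → no; 1× C (D2) → no; 1× C (D1) → no; 1× N (charge +1, D3) → no; 1× O (charge -1, D1) → match; 2× O (D1) → match.
Summing the matching environments: 1 + 2 = 3 matching atoms.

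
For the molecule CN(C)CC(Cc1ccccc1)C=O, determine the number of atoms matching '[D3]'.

The query [D3] means: atom with exactly three heavy-atom neighbours.
Check the 14 heavy atoms by environment: 3× C (D2) → no; 1× C (D3) → match; 1× N (D3) → match; 2× C (D1) → no; 1× O (D1) → no; 1× c (aromatic, D3) → match; 5× c (aromatic, D2) → no.
Summing the matching environments: 1 + 1 + 1 = 3 matching atoms.

3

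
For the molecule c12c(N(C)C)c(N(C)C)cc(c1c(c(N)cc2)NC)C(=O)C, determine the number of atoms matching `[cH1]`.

3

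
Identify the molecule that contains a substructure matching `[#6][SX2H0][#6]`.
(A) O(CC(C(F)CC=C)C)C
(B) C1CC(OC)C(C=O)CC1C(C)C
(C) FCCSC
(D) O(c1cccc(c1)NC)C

C

[#6][SX2H0][#6] describes an aliphatic sulfur bridging two carbons with no H on the sulfur (a thioether).
(A) has a methoxy ether (-OCH3) but the bridging atom is O, not S.
(B) has a methoxy ether (-OCH3) but the bridging atom is O, not S.
(C) contains a methylthio ether (-SCH3), which satisfies every atom and bond constraint.
(D) has a methoxy ether (-OCH3) but the bridging atom is O, not S.
So the answer is (C).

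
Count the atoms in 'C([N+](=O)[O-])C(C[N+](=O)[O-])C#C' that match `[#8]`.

Check the 11 heavy atoms by environment: 5× C → no; 2× N (charge +1) → no; 2× O (charge -1) → match; 2× O → match.
Summing the matching environments: 2 + 2 = 4 matching atoms.

4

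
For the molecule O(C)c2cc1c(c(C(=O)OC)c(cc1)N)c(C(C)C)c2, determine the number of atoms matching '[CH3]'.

4

The query [CH3] means: aliphatic carbon with exactly three hydrogens.
Check the 20 heavy atoms by environment: 6× c (aromatic, H0) → no; 4× c (aromatic, H1) → no; 1× N (H2) → no; 1× C (H1) → no; 4× C (H3) → match; 1× C (H0) → no; 3× O (H0) → no.
That gives 4 matching atoms.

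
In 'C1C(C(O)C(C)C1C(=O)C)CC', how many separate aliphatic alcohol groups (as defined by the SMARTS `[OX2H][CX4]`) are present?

1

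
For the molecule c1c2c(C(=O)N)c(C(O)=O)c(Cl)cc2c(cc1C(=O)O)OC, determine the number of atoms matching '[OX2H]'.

Check the 22 heavy atoms by environment: 7× c (aromatic, H0, X3) → no; 3× c (aromatic, H1, X3) → no; 1× Cl (H0, X1) → no; 3× C (H0, X3) → no; 3× O (H0, X1) → no; 2× O (H1, X2) → match; 1× N (H2, X3) → no; 1× O (H0, X2) → no; 1× C (H3, X4) → no.
That gives 2 matching atoms.

2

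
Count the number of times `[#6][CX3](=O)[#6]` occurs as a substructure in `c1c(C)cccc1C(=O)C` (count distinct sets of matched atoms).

[#6][CX3](=O)[#6] is the SMARTS for a ketone: a carbonyl carbon (no H) flanked by two carbons.
Exactly one fragment in the molecule meets all constraints, giving 1 match.

1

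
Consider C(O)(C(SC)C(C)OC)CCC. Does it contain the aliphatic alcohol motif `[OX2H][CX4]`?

The pattern [OX2H][CX4] describes a hydroxyl oxygen bound to an sp3 (X4) carbon — an aliphatic alcohol.
The molecule carries a hydroxyl group (-OH), whose atoms satisfy every constraint of the query, so the pattern matches.

Yes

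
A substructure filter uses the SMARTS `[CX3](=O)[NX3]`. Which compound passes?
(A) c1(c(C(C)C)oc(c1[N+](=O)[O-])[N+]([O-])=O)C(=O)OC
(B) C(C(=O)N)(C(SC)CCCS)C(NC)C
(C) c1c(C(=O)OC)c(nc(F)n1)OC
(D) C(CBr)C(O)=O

[CX3](=O)[NX3] describes a carbonyl carbon bonded to a trivalent nitrogen (an amide).
(A) has a methyl-ester group (-C(=O)OCH3) but the carbonyl is bonded to O, not to an NX3 nitrogen.
(B) contains a primary amide (-C(=O)NH2), which satisfies every atom and bond constraint.
(C) has a methyl-ester group (-C(=O)OCH3) but the carbonyl is bonded to O, not to an NX3 nitrogen.
(D) has a carboxylic acid group (-C(=O)OH) but the carbonyl is bonded to O, not to an NX3 nitrogen.
So the answer is (B).

B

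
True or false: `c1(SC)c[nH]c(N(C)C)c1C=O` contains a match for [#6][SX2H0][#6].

True

The pattern [#6][SX2H0][#6] describes an aliphatic sulfur bridging two carbons with no H on the sulfur — a thioether.
The molecule carries a methylthio ether (-SCH3), whose atoms satisfy every constraint of the query, so the pattern matches.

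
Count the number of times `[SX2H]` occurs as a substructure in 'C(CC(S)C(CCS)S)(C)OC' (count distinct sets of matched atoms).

3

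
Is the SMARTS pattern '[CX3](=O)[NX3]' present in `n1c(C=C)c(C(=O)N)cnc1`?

The pattern [CX3](=O)[NX3] describes a carbonyl carbon bonded to a trivalent nitrogen — an amide.
The molecule carries a primary amide (-C(=O)NH2), whose atoms satisfy every constraint of the query, so the pattern matches.

Yes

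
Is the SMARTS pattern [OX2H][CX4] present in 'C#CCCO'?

The pattern [OX2H][CX4] describes a hydroxyl oxygen bound to an sp3 (X4) carbon — an aliphatic alcohol.
The molecule carries a hydroxyl group (-OH), whose atoms satisfy every constraint of the query, so the pattern matches.

Yes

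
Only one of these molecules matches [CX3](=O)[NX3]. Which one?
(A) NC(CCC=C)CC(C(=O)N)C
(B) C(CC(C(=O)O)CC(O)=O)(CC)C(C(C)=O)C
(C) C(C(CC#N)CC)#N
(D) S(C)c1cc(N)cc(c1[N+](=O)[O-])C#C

[CX3](=O)[NX3] describes a carbonyl carbon bonded to a trivalent nitrogen (an amide).
(A) contains a primary amide (-C(=O)NH2), which satisfies every atom and bond constraint.
(B) has a carboxylic acid group (-C(=O)OH) but the carbonyl is bonded to O, not to an NX3 nitrogen.
(C) has a nitrile (-C#N) but the nitrile N is NX1 (triple-bonded), not NX3.
(D) has a primary amino group (-NH2) but the -NH2 is not attached to a carbonyl carbon.
So the answer is (A).

A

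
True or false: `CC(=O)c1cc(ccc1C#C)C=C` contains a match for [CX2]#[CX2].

The pattern [CX2]#[CX2] describes a carbon-carbon triple bond — an alkyne.
The molecule carries an ethynyl group (-C#CH), whose atoms satisfy every constraint of the query, so the pattern matches.

True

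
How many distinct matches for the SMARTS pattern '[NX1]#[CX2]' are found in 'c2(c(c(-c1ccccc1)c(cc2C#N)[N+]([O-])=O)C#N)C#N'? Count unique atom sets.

3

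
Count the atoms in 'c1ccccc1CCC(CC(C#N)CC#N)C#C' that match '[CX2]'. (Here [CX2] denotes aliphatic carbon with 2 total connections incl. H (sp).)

4

Check the 18 heavy atoms by environment: 6× C (X4) → no; 4× C (X2) → match; 2× N (X1) → no; 6× c (aromatic, X3) → no.
That gives 4 matching atoms.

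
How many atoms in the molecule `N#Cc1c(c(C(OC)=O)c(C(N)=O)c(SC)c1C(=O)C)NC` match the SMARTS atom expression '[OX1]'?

3

The query [OX1] means: aliphatic oxygen with one total connection — typically a carbonyl =O or an oxide.
Check the 22 heavy atoms by environment: 6× c (aromatic, X3) → no; 2× N (X3) → no; 4× C (X4) → no; 3× C (X3) → no; 3× O (X1) → match; 1× S (X2) → no; 1× O (X2) → no; 1× C (X2) → no; 1× N (X1) → no.
That gives 3 matching atoms.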